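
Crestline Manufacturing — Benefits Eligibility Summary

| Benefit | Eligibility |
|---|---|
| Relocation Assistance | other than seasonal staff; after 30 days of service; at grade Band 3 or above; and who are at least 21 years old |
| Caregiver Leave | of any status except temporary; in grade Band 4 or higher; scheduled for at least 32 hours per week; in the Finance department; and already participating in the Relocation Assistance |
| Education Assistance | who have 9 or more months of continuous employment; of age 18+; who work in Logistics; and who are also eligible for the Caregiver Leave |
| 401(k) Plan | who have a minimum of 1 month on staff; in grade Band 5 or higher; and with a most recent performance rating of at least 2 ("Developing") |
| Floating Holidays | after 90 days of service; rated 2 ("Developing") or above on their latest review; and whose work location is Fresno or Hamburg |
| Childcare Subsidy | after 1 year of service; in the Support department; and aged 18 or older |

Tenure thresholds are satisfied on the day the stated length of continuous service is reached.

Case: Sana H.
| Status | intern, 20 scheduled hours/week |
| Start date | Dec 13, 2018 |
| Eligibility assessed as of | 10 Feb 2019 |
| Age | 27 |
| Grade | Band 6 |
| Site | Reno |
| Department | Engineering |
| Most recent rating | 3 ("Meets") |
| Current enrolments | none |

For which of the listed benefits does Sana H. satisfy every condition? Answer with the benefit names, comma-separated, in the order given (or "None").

Service from Dec 13, 2018 to 10 Feb 2019: 59 days.
Relocation Assistance — status intern ✓ (not excluded); service 59 days ≥ 30 days ✓; grade Band 6 ≥ Band 3 ✓; age 27 ≥ 21 ✓ → eligible.
Caregiver Leave — status intern ✓ (not excluded); grade Band 6 ≥ Band 4 ✓; 20 hrs/wk < 32 ✗ → not eligible.
Education Assistance — service 59 days < 9 months (≈270 days) ✗ → not eligible.
401(k) Plan — service 59 days ≥ 1 month (≈30 days) ✓; grade Band 6 ≥ Band 5 ✓; rating 3 ≥ 2 ✓ → eligible.
Floating Holidays — service 59 days < 90 days ✗ → not eligible.
Childcare Subsidy — service 59 days < 1 year (≈365 days) ✗ → not eligible.

Relocation Assistance, 401(k) Plan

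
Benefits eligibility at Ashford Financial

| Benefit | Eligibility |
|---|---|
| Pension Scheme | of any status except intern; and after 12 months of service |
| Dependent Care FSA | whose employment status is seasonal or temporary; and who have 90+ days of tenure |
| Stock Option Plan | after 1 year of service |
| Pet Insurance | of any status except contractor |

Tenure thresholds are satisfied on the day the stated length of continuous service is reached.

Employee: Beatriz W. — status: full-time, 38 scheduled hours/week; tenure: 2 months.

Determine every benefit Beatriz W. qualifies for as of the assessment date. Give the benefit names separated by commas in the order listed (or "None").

Pet Insurance

Pension Scheme — status full-time ✓ (not excluded); service 2 months < 12 months ✗ → not eligible.
Dependent Care FSA — status full-time ✗ (requires seasonal or temporary) → not eligible.
Stock Option Plan — service 2 months < 1 year (≈365 days) ✗ → not eligible.
Pet Insurance — status full-time ✓ (not excluded) → eligible.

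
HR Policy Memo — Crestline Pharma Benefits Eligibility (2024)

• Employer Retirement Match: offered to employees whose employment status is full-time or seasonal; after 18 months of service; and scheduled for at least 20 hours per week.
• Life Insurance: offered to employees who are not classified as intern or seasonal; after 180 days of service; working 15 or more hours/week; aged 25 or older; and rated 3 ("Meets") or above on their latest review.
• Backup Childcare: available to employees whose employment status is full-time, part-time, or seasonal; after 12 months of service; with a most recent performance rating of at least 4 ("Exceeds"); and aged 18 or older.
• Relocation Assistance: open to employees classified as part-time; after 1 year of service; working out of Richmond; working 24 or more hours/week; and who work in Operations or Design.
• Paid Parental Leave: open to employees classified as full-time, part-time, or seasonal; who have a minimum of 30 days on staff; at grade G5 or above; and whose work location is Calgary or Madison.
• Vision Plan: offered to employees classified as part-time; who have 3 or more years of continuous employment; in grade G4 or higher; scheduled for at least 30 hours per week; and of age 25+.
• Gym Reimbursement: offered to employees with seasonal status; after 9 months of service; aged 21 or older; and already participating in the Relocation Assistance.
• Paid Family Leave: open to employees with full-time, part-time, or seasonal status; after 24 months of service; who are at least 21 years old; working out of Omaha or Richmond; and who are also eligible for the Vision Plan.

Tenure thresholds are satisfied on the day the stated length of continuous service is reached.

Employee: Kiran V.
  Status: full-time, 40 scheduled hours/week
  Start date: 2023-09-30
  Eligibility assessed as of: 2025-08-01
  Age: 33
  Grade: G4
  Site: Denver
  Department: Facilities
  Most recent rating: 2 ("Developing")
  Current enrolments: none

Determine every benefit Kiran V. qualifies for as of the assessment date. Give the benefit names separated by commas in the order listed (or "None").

Service from 2023-09-30 to 2025-08-01: 671 days.
Employer Retirement Match — status full-time ✓; service 671 days ≥ 18 months (≈540 days) ✓; 40 hrs/wk ≥ 20 ✓ → eligible.
Life Insurance — status full-time ✓ (not excluded); service 671 days ≥ 180 days ✓; 40 hrs/wk ≥ 15 ✓; age 33 ≥ 25 ✓; rating 2 < 3 ✗ → not eligible.
Backup Childcare — status full-time ✓; service 671 days ≥ 12 months (≈360 days) ✓; rating 2 < 4 ✗ → not eligible.
Relocation Assistance — status full-time ✗ (requires part-time) → not eligible.
Paid Parental Leave — status full-time ✓; service 671 days ≥ 30 days ✓; grade G4 < G5 ✗ → not eligible.
Vision Plan — status full-time ✗ (requires part-time) → not eligible.
Gym Reimbursement — status full-time ✗ (requires seasonal) → not eligible.
Paid Family Leave — status full-time ✓; service 671 days < 24 months (≈720 days) ✗ → not eligible.

Employer Retirement Match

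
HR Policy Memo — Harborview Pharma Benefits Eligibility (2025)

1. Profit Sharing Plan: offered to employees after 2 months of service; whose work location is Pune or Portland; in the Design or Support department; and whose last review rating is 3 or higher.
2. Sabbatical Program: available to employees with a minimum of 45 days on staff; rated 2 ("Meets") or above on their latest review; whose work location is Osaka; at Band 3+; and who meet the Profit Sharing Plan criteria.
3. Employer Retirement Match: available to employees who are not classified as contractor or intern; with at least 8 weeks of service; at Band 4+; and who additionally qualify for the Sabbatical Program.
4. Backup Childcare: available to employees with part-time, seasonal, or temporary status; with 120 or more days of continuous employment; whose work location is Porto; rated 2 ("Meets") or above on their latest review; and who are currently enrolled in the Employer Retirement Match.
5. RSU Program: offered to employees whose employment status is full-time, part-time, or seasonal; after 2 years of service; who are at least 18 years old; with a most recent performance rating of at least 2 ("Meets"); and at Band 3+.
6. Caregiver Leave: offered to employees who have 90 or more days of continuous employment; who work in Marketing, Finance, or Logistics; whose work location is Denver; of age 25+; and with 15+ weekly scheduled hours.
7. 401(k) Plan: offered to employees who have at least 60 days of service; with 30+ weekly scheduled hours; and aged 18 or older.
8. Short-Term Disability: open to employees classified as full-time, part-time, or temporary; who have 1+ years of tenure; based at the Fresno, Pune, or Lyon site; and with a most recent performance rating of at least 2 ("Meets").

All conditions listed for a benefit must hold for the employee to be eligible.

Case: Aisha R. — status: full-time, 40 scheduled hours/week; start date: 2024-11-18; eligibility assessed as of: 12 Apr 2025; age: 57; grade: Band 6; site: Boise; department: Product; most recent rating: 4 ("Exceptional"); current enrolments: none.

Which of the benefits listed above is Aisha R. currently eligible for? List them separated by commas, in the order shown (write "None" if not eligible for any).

Service from 2024-11-18 to 12 Apr 2025: 145 days.
Profit Sharing Plan — service 145 days ≥ 2 months (≈60 days) ✓; site Boise ✗ (not Pune or Portland) → not eligible.
Sabbatical Program — service 145 days ≥ 45 days ✓; rating 4 ≥ 2 ✓; site Boise ✗ (not Osaka) → not eligible.
Employer Retirement Match — status full-time ✓ (not excluded); service 145 days ≥ 8 weeks (≈56 days) ✓; grade Band 6 ≥ Band 4 ✓; not eligible for Sabbatical Program ✗ → not eligible.
Backup Childcare — status full-time ✗ (requires part-time, seasonal, or temporary) → not eligible.
RSU Program — status full-time ✓; service 145 days < 2 years (≈730 days) ✗ → not eligible.
Caregiver Leave — service 145 days ≥ 90 days ✓; dept Product ✗ → not eligible.
401(k) Plan — service 145 days ≥ 60 days ✓; 40 hrs/wk ≥ 30 ✓; age 57 ≥ 18 ✓ → eligible.
Short-Term Disability — status full-time ✓; service 145 days < 1 year (≈365 days) ✗ → not eligible.

401(k) Plan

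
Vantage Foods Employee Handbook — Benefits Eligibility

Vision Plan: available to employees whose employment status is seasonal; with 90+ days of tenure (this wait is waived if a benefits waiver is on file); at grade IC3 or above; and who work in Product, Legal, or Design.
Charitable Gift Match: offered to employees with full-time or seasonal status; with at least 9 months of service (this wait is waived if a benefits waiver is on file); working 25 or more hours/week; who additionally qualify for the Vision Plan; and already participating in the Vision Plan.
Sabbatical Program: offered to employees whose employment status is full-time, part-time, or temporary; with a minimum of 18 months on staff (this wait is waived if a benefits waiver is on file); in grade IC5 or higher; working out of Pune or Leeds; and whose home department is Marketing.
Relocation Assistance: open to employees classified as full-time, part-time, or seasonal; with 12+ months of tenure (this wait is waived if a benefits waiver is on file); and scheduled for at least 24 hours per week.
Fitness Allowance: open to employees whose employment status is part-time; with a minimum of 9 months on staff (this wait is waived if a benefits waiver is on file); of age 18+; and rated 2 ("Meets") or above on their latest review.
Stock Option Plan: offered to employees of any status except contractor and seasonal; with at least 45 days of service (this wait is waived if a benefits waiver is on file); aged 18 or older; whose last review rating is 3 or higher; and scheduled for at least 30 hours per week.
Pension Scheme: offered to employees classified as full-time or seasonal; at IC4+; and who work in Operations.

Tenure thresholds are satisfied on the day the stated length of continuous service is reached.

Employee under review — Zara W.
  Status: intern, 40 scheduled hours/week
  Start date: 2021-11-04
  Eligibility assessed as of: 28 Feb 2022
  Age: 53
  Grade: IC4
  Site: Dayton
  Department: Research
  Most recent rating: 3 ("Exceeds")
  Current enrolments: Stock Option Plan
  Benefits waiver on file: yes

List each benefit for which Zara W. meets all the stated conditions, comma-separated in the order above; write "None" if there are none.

Stock Option Plan

Service from 2021-11-04 to 28 Feb 2022: 116 days.
Vision Plan — status intern ✗ (requires seasonal) → not eligible.
Charitable Gift Match — status intern ✗ (requires full-time or seasonal) → not eligible.
Sabbatical Program — status intern ✗ (requires full-time, part-time, or temporary) → not eligible.
Relocation Assistance — status intern ✗ (requires full-time, part-time, or seasonal) → not eligible.
Fitness Allowance — status intern ✗ (requires part-time) → not eligible.
Stock Option Plan — status intern ✓ (not excluded); benefits waiver on file ✓; age 53 ≥ 18 ✓; rating 3 ≥ 3 ✓; 40 hrs/wk ≥ 30 ✓ → eligible.
Pension Scheme — status intern ✗ (requires full-time or seasonal) → not eligible.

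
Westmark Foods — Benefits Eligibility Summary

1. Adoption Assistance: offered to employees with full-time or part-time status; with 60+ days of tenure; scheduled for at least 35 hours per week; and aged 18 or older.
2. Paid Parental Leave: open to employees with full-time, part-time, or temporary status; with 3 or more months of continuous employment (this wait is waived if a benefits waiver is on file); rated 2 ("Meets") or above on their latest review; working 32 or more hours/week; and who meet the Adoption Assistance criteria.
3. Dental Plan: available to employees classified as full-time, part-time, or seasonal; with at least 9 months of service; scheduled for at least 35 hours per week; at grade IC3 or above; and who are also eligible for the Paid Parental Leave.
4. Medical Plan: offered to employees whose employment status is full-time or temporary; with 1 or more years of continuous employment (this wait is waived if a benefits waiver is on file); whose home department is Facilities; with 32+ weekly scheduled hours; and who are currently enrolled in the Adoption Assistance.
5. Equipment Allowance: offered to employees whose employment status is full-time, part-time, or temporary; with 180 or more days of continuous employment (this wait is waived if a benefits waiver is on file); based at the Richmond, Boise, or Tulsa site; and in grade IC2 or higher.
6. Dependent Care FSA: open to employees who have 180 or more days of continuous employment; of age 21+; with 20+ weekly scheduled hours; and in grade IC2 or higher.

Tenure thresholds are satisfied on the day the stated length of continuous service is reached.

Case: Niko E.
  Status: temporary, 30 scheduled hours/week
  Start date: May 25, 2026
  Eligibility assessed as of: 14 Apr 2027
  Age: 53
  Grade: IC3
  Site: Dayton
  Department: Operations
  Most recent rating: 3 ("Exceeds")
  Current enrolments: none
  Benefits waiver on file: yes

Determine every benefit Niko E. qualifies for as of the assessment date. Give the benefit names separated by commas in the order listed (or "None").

Service from May 25, 2026 to 14 Apr 2027: 324 days.
Adoption Assistance — status temporary ✗ (requires full-time or part-time) → not eligible.
Paid Parental Leave — status temporary ✓; benefits waiver on file ✓; rating 3 ≥ 2 ✓; 30 hrs/wk < 32 ✗ → not eligible.
Dental Plan — status temporary ✗ (requires full-time, part-time, or seasonal) → not eligible.
Medical Plan — status temporary ✓; benefits waiver on file ✓; dept Operations ✗ → not eligible.
Equipment Allowance — status temporary ✓; benefits waiver on file ✓; site Dayton ✗ (not Richmond, Boise, or Tulsa) → not eligible.
Dependent Care FSA — service 324 days ≥ 180 days ✓; age 53 ≥ 21 ✓; 30 hrs/wk ≥ 20 ✓; grade IC3 ≥ IC2 ✓ → eligible.

Dependent Care FSA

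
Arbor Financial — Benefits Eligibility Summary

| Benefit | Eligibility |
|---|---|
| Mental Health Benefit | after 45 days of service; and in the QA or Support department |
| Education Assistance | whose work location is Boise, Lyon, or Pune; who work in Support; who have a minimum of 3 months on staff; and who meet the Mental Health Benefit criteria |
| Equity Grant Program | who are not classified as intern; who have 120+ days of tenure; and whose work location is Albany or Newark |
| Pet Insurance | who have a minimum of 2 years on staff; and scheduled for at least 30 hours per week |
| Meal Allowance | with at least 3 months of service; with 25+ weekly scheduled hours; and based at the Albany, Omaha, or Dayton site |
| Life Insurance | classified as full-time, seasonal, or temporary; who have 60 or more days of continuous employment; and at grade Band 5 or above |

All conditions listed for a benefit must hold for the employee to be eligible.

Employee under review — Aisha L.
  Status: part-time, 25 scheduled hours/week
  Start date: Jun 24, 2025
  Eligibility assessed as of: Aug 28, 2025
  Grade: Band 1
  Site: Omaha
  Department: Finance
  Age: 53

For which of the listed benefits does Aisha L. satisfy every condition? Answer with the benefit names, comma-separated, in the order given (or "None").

None

Service from Jun 24, 2025 to Aug 28, 2025: 65 days.
Mental Health Benefit — service 65 days ≥ 45 days ✓; dept Finance ✗ → not eligible.
Education Assistance — site Omaha ✗ (not Boise, Lyon, or Pune) → not eligible.
Equity Grant Program — status part-time ✓ (not excluded); service 65 days < 120 days ✗ → not eligible.
Pet Insurance — service 65 days < 2 years (≈730 days) ✗ → not eligible.
Meal Allowance — service 65 days < 3 months (≈90 days) ✗ → not eligible.
Life Insurance — status part-time ✗ (requires full-time, seasonal, or temporary) → not eligible.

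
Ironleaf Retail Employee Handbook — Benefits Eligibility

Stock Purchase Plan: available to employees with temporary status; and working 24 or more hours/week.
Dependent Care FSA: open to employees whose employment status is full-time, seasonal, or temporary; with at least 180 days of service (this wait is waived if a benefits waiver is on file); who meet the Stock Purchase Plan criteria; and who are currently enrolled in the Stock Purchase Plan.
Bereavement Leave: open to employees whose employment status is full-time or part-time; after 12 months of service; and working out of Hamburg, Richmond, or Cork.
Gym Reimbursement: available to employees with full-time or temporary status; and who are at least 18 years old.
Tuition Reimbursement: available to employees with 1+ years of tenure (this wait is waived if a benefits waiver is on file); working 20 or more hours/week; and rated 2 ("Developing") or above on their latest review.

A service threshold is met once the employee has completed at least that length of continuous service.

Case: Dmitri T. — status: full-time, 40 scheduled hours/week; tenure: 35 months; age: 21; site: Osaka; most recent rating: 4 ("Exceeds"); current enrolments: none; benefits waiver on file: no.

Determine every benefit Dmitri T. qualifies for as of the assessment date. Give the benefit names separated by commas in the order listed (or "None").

Stock Purchase Plan — status full-time ✗ (requires temporary) → not eligible.
Dependent Care FSA — status full-time ✓; no waiver, service 35 months ≥ 180 days ✓; not eligible for Stock Purchase Plan ✗ → not eligible.
Bereavement Leave — status full-time ✓; service 35 months ≥ 12 months ✓; site Osaka ✗ (not Hamburg, Richmond, or Cork) → not eligible.
Gym Reimbursement — status full-time ✓; age 21 ≥ 18 ✓ → eligible.
Tuition Reimbursement — no waiver, service 35 months ≥ 1 year (≈365 days) ✓; 40 hrs/wk ≥ 20 ✓; rating 4 ≥ 2 ✓ → eligible.

Gym Reimbursement, Tuition Reimbursement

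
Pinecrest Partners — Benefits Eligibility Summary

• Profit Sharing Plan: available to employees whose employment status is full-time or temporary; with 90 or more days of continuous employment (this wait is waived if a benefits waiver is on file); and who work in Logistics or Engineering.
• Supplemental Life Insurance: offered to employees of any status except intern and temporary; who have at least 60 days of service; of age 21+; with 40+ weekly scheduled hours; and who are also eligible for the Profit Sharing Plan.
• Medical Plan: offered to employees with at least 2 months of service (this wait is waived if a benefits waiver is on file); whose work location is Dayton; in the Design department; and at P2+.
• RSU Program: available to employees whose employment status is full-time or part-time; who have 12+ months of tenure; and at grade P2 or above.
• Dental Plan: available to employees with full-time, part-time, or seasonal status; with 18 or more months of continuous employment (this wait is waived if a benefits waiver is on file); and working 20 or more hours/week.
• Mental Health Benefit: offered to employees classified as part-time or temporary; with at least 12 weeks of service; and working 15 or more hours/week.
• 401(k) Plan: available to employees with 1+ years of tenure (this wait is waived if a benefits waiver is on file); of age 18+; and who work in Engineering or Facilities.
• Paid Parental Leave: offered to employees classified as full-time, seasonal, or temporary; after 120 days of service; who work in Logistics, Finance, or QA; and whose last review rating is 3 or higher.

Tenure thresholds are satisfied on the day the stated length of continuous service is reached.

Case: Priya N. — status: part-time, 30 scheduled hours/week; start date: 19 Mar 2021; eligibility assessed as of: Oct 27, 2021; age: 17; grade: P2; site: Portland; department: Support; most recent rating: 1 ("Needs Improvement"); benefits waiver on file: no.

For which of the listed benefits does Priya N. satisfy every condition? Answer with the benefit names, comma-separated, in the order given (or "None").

Mental Health Benefit

Service from 19 Mar 2021 to Oct 27, 2021: 222 days.
Profit Sharing Plan — status part-time ✗ (requires full-time or temporary) → not eligible.
Supplemental Life Insurance — status part-time ✓ (not excluded); service 222 days ≥ 60 days ✓; age 17 < 21 ✗ → not eligible.
Medical Plan — no waiver, service 222 days ≥ 2 months (≈60 days) ✓; site Portland ✗ (not Dayton) → not eligible.
RSU Program — status part-time ✓; service 222 days < 12 months (≈360 days) ✗ → not eligible.
Dental Plan — status part-time ✓; no waiver, service 222 days < 18 months (≈540 days) ✗ → not eligible.
Mental Health Benefit — status part-time ✓; service 222 days ≥ 12 weeks (≈84 days) ✓; 30 hrs/wk ≥ 15 ✓ → eligible.
401(k) Plan — no waiver, service 222 days < 1 year (≈365 days) ✗ → not eligible.
Paid Parental Leave — status part-time ✗ (requires full-time, seasonal, or temporary) → not eligible.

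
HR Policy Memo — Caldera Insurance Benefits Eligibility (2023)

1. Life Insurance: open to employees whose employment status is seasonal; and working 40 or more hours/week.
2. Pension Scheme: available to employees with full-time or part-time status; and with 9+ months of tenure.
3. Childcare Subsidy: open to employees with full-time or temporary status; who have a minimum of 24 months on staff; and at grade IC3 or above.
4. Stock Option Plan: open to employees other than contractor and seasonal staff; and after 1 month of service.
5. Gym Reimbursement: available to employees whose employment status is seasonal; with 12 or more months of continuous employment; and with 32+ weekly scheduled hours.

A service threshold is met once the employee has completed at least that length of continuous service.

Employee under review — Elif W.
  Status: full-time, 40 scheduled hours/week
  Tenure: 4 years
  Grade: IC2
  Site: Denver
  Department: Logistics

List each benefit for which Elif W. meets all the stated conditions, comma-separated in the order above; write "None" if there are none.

Life Insurance — status full-time ✗ (requires seasonal) → not eligible.
Pension Scheme — status full-time ✓; service 4 years ≥ 9 months (≈270 days) ✓ → eligible.
Childcare Subsidy — status full-time ✓; service 4 years ≥ 24 months (≈720 days) ✓; grade IC2 < IC3 ✗ → not eligible.
Stock Option Plan — status full-time ✓ (not excluded); service 4 years ≥ 1 month (≈30 days) ✓ → eligible.
Gym Reimbursement — status full-time ✗ (requires seasonal) → not eligible.

Pension Scheme, Stock Option Plan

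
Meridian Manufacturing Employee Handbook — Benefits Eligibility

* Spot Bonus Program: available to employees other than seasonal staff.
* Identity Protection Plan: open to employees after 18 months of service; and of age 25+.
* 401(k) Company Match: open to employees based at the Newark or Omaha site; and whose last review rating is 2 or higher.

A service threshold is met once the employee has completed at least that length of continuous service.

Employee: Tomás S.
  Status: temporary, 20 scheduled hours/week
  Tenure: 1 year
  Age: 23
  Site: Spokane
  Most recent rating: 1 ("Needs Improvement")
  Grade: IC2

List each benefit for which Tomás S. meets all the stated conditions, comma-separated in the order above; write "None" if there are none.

Spot Bonus Program

Spot Bonus Program — status temporary ✓ (not excluded) → eligible.
Identity Protection Plan — service 1 year < 18 months (≈540 days) ✗ → not eligible.
401(k) Company Match — site Spokane ✗ (not Newark or Omaha) → not eligible.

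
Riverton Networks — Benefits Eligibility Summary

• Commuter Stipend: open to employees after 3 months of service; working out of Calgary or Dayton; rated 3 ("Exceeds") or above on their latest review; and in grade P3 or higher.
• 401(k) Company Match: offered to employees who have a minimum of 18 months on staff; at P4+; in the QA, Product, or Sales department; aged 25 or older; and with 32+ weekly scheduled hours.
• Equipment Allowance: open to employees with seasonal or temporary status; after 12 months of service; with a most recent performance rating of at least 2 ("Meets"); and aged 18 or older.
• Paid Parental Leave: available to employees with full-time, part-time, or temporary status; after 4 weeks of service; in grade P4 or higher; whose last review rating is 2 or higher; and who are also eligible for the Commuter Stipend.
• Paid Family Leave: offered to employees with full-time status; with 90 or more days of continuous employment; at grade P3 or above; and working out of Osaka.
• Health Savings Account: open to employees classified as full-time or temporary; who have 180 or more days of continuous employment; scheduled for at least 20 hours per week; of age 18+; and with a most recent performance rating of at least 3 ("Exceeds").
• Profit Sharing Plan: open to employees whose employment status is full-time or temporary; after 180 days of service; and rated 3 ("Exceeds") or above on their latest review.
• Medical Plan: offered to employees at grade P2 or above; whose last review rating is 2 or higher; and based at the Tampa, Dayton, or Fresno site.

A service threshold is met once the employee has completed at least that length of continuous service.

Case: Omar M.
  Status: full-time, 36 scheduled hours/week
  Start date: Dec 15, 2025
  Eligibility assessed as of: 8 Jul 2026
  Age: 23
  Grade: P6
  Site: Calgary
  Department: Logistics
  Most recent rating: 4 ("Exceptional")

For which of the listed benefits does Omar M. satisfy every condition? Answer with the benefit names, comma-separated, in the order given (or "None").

Commuter Stipend, Paid Parental Leave, Health Savings Account, Profit Sharing Plan

Service from Dec 15, 2025 to 8 Jul 2026: 205 days.
Commuter Stipend — service 205 days ≥ 3 months (≈90 days) ✓; site Calgary ✓; rating 4 ≥ 3 ✓; grade P6 ≥ P3 ✓ → eligible.
401(k) Company Match — service 205 days < 18 months (≈540 days) ✗ → not eligible.
Equipment Allowance — status full-time ✗ (requires seasonal or temporary) → not eligible.
Paid Parental Leave — status full-time ✓; service 205 days ≥ 4 weeks (≈28 days) ✓; grade P6 ≥ P4 ✓; rating 4 ≥ 2 ✓; eligible for Commuter Stipend ✓ → eligible.
Paid Family Leave — status full-time ✓; service 205 days ≥ 90 days ✓; grade P6 ≥ P3 ✓; site Calgary ✗ (not Osaka) → not eligible.
Health Savings Account — status full-time ✓; service 205 days ≥ 180 days ✓; 36 hrs/wk ≥ 20 ✓; age 23 ≥ 18 ✓; rating 4 ≥ 3 ✓ → eligible.
Profit Sharing Plan — status full-time ✓; service 205 days ≥ 180 days ✓; rating 4 ≥ 3 ✓ → eligible.
Medical Plan — grade P6 ≥ P2 ✓; rating 4 ≥ 2 ✓; site Calgary ✗ (not Tampa, Dayton, or Fresno) → not eligible.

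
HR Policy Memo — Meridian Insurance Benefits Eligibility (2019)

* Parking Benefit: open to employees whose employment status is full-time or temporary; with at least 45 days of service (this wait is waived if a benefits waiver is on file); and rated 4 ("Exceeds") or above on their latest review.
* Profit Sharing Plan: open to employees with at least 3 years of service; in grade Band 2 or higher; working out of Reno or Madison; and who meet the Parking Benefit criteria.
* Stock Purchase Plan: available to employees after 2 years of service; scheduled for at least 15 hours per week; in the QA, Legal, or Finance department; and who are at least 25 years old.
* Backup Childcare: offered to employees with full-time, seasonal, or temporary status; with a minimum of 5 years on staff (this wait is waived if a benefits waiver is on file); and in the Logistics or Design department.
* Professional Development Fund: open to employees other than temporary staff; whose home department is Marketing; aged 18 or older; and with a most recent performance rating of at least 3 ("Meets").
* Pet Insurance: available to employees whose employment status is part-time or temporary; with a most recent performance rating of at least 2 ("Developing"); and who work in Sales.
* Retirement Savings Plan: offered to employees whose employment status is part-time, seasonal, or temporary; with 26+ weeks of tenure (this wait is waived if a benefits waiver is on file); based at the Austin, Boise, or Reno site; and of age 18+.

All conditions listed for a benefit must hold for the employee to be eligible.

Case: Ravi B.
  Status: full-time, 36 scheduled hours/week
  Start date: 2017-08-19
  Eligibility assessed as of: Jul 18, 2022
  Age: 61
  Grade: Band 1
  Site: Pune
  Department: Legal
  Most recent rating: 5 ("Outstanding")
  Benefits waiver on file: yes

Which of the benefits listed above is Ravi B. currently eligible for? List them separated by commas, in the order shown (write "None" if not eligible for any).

Service from 2017-08-19 to Jul 18, 2022: 1794 days.
Parking Benefit — status full-time ✓; benefits waiver on file ✓; rating 5 ≥ 4 ✓ → eligible.
Profit Sharing Plan — service 1794 days ≥ 3 years (≈1095 days) ✓; grade Band 1 < Band 2 ✗ → not eligible.
Stock Purchase Plan — service 1794 days ≥ 2 years (≈730 days) ✓; 36 hrs/wk ≥ 15 ✓; dept Legal ✓; age 61 ≥ 25 ✓ → eligible.
Backup Childcare — status full-time ✓; benefits waiver on file ✓; dept Legal ✗ → not eligible.
Professional Development Fund — status full-time ✓ (not excluded); dept Legal ✗ → not eligible.
Pet Insurance — status full-time ✗ (requires part-time or temporary) → not eligible.
Retirement Savings Plan — status full-time ✗ (requires part-time, seasonal, or temporary) → not eligible.

Parking Benefit, Stock Purchase Plan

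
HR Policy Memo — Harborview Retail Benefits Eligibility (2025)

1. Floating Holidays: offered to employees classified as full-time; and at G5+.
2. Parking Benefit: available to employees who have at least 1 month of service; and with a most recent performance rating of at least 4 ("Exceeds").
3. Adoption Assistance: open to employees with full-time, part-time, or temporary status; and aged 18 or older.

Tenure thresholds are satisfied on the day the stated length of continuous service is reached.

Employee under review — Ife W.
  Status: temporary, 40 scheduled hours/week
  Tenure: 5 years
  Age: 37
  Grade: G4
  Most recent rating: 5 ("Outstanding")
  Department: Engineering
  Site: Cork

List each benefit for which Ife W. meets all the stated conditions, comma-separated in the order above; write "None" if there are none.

Parking Benefit, Adoption Assistance

Floating Holidays — status temporary ✗ (requires full-time) → not eligible.
Parking Benefit — service 5 years ≥ 1 month (≈30 days) ✓; rating 5 ≥ 4 ✓ → eligible.
Adoption Assistance — status temporary ✓; age 37 ≥ 18 ✓ → eligible.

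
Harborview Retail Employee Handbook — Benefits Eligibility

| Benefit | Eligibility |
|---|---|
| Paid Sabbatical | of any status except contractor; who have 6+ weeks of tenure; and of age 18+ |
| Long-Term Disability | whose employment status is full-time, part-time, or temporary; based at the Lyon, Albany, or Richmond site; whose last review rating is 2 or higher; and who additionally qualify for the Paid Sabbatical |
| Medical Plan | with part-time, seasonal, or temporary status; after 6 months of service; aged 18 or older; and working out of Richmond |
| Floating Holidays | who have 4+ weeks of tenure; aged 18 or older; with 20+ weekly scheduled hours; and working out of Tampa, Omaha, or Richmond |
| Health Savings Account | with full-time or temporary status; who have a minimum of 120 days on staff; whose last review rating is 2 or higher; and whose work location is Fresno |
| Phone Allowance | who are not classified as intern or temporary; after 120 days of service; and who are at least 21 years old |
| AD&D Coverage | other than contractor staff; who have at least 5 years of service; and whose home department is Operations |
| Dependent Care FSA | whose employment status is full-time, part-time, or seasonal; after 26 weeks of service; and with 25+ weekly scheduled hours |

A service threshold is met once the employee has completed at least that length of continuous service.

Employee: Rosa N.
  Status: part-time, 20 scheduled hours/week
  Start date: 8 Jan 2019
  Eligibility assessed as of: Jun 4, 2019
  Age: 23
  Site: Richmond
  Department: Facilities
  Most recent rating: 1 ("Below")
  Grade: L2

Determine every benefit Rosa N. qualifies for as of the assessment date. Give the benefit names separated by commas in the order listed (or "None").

Service from 8 Jan 2019 to Jun 4, 2019: 147 days.
Paid Sabbatical — status part-time ✓ (not excluded); service 147 days ≥ 6 weeks (≈42 days) ✓; age 23 ≥ 18 ✓ → eligible.
Long-Term Disability — status part-time ✓; site Richmond ✓; rating 1 < 2 ✗ → not eligible.
Medical Plan — status part-time ✓; service 147 days < 6 months (≈180 days) ✗ → not eligible.
Floating Holidays — service 147 days ≥ 4 weeks (≈28 days) ✓; age 23 ≥ 18 ✓; 20 hrs/wk ≥ 20 ✓; site Richmond ✓ → eligible.
Health Savings Account — status part-time ✗ (requires full-time or temporary) → not eligible.
Phone Allowance — status part-time ✓ (not excluded); service 147 days ≥ 120 days ✓; age 23 ≥ 21 ✓ → eligible.
AD&D Coverage — status part-time ✓ (not excluded); service 147 days < 5 years (≈1825 days) ✗ → not eligible.
Dependent Care FSA — status part-time ✓; service 147 days < 26 weeks (≈182 days) ✗ → not eligible.

Paid Sabbatical, Floating Holidays, Phone Allowance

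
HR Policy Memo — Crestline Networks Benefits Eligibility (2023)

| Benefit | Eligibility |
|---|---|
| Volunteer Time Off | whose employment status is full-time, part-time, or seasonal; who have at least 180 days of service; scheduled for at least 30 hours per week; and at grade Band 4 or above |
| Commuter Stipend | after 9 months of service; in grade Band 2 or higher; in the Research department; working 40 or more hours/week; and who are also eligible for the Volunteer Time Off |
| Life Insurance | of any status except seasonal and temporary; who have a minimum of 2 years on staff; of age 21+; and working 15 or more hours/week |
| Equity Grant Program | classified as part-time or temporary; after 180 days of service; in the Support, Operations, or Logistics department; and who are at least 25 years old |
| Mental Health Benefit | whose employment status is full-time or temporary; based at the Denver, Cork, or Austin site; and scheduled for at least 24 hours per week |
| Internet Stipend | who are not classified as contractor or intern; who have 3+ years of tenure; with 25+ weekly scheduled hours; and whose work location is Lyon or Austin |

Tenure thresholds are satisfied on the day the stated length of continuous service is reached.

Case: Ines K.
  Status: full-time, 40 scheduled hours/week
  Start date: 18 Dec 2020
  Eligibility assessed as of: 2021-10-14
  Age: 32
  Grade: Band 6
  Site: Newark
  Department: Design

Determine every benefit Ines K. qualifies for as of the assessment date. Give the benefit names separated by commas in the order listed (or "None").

Volunteer Time Off

Service from 18 Dec 2020 to 2021-10-14: 300 days.
Volunteer Time Off — status full-time ✓; service 300 days ≥ 180 days ✓; 40 hrs/wk ≥ 30 ✓; grade Band 6 ≥ Band 4 ✓ → eligible.
Commuter Stipend — service 300 days ≥ 9 months (≈270 days) ✓; grade Band 6 ≥ Band 2 ✓; dept Design ✗ → not eligible.
Life Insurance — status full-time ✓ (not excluded); service 300 days < 2 years (≈730 days) ✗ → not eligible.
Equity Grant Program — status full-time ✗ (requires part-time or temporary) → not eligible.
Mental Health Benefit — status full-time ✓; site Newark ✗ (not Denver, Cork, or Austin) → not eligible.
Internet Stipend — status full-time ✓ (not excluded); service 300 days < 3 years (≈1095 days) ✗ → not eligible.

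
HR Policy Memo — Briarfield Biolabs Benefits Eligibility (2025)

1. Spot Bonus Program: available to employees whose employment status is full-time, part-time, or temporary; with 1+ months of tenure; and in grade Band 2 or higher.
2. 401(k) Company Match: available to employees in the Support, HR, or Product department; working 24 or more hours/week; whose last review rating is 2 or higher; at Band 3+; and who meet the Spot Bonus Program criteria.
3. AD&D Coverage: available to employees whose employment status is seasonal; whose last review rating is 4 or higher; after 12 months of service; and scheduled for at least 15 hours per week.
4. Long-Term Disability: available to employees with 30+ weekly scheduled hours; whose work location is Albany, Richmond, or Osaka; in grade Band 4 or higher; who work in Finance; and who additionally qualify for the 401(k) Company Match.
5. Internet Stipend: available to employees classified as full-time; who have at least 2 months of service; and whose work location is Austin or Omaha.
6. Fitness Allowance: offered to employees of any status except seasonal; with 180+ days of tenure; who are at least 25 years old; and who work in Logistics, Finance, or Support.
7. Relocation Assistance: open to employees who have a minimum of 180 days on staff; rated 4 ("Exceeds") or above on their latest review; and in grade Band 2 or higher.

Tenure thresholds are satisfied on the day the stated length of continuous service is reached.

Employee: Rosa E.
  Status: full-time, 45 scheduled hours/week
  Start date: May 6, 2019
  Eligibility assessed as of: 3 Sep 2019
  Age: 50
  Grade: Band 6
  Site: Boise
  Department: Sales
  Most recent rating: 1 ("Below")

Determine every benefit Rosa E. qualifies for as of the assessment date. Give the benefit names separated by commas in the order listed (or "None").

Service from May 6, 2019 to 3 Sep 2019: 120 days.
Spot Bonus Program — status full-time ✓; service 120 days ≥ 1 month (≈30 days) ✓; grade Band 6 ≥ Band 2 ✓ → eligible.
401(k) Company Match — dept Sales ✗ → not eligible.
AD&D Coverage — status full-time ✗ (requires seasonal) → not eligible.
Long-Term Disability — 45 hrs/wk ≥ 30 ✓; site Boise ✗ (not Albany, Richmond, or Osaka) → not eligible.
Internet Stipend — status full-time ✓; service 120 days ≥ 2 months (≈60 days) ✓; site Boise ✗ (not Austin or Omaha) → not eligible.
Fitness Allowance — status full-time ✓ (not excluded); service 120 days < 180 days ✗ → not eligible.
Relocation Assistance — service 120 days < 180 days ✗ → not eligible.

Spot Bonus Program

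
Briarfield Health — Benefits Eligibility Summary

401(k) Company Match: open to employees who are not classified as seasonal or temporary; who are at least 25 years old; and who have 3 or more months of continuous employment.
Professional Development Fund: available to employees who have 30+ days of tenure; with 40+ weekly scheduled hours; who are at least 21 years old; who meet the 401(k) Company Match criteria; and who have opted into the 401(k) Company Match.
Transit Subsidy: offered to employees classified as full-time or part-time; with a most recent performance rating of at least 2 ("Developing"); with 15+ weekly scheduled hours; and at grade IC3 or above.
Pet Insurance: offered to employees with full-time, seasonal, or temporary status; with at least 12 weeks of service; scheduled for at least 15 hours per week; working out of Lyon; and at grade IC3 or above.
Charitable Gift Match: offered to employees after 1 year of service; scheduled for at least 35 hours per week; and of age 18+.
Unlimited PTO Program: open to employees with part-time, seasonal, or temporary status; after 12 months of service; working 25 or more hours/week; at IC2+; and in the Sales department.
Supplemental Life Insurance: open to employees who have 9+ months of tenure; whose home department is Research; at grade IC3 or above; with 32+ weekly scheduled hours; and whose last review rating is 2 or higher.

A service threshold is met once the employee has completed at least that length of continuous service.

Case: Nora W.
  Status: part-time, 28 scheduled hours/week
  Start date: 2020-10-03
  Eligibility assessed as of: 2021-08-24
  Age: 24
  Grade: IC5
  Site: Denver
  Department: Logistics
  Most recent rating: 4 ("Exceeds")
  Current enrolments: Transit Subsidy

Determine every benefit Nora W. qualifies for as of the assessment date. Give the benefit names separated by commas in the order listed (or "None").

Service from 2020-10-03 to 2021-08-24: 325 days.
401(k) Company Match — status part-time ✓ (not excluded); age 24 < 25 ✗ → not eligible.
Professional Development Fund — service 325 days ≥ 30 days ✓; 28 hrs/wk < 40 ✗ → not eligible.
Transit Subsidy — status part-time ✓; rating 4 ≥ 2 ✓; 28 hrs/wk ≥ 15 ✓; grade IC5 ≥ IC3 ✓ → eligible.
Pet Insurance — status part-time ✗ (requires full-time, seasonal, or temporary) → not eligible.
Charitable Gift Match — service 325 days < 1 year (≈365 days) ✗ → not eligible.
Unlimited PTO Program — status part-time ✓; service 325 days < 12 months (≈360 days) ✗ → not eligible.
Supplemental Life Insurance — service 325 days ≥ 9 months (≈270 days) ✓; dept Logistics ✗ → not eligible.

Transit Subsidy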